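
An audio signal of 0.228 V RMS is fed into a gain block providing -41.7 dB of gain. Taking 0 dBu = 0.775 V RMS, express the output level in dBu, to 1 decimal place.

Input level: 20·log₁₀(0.228/0.775) = -10.63 dBu.
Output: -10.63 − 41.7 = -52.3 dBu.

-52.3 dBu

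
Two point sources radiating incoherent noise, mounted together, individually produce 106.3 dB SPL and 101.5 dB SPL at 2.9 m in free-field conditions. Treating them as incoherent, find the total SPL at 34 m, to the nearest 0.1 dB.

Combined at 2.9 m: 10·log₁₀(10^(106.3/10)+10^(101.5/10)) = 107.54 dB SPL.
Then apply −20·log₁₀(34/2.9) = -21.38 dB → 86.2 dB SPL.

86.2 dB SPL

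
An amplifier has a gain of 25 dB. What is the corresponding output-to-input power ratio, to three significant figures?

316

Power ratio = 10^(dB/10).
10^(25/10) = 10^(2.500) = 316.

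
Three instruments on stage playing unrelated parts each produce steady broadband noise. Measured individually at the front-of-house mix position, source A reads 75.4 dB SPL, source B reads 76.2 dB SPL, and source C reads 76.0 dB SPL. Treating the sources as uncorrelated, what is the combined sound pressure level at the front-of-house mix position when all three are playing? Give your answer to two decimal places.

Add the sources as powers (linear), then convert back to dB:
L_total = 10·log₁₀(10^(75.4/10) + 10^(76.2/10) + 10^(76.0/10)) = 10·log₁₀(116200000) = 80.65 dB SPL.

80.65 dB SPL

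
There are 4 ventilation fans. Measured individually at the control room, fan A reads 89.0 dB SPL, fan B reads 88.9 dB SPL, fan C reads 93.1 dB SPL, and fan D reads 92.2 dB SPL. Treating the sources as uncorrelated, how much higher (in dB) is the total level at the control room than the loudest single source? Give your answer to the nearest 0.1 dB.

4.1 dB

Uncorrelated sources add in intensity (power), not in dB.
L_total = 10·log₁₀(10^(89.0/10) + 10^(88.9/10) + 10^(93.1/10) + 10^(92.2/10)) = 97.22 dB SPL.
Excess over the loudest (93.1 dB): 97.22 − 93.1 = 4.1 dB.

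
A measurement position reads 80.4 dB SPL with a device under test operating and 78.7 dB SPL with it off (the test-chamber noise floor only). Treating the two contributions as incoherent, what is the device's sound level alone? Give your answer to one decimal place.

75.5 dB SPL

Background correction is a power subtraction:
L_src = 10·log₁₀(10^(80.4/10) − 10^(78.7/10)) = 10·log₁₀(35520000) = 75.5 dB SPL.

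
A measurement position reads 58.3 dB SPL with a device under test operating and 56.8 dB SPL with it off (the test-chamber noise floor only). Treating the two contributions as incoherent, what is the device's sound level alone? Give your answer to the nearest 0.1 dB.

53.0 dB SPL

Remove the background by subtracting linear intensities:
L_src = 10·log₁₀(10^(58.3/10) − 10^(56.8/10)) = 10·log₁₀(197500) = 53.0 dB SPL.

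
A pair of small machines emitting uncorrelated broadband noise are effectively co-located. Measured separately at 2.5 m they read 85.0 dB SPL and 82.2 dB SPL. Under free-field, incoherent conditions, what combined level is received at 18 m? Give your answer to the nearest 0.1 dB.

69.7 dB SPL

Combined at 2.5 m: 10·log₁₀(10^(85.0/10)+10^(82.2/10)) = 86.83 dB SPL.
Then apply −20·log₁₀(18/2.5) = -17.15 dB → 69.7 dB SPL.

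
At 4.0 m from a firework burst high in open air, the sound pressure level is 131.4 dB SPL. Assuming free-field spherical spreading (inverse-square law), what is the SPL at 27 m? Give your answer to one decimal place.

Free-field point source: level drops by 20·log₁₀ of the distance ratio.
ΔL = −20·log₁₀(27/4.0) = -16.59 dB, so L₂ = 131.4 + (-16.59) = 114.8 dB SPL.

114.8 dB SPL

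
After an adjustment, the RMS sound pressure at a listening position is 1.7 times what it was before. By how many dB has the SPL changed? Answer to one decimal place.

4.6 dB

Sound pressure is an amplitude quantity: ΔL = 20·log₁₀(p₂/p₁).
20·log₁₀(1.7) = 4.6 dB.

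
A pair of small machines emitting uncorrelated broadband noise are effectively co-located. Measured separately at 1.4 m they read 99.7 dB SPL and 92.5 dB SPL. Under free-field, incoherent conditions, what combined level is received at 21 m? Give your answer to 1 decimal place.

76.9 dB SPL

Combined at 1.4 m: 10·log₁₀(10^(99.7/10)+10^(92.5/10)) = 100.46 dB SPL.
Then apply −20·log₁₀(21/1.4) = -23.52 dB → 76.9 dB SPL.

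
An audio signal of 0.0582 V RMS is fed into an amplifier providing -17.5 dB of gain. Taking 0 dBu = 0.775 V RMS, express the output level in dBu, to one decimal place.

Input level: 20·log₁₀(0.0582/0.775) = -22.49 dBu.
Output: -22.49 − 17.5 = -40.0 dBu.

-40.0 dBu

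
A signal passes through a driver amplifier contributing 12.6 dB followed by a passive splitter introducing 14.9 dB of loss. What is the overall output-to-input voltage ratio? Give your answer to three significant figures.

Net gain = 12.6 + (−14.9) = -2.3 dB.
Voltage ratio = 10^(-2.3/20) = 0.767.

0.767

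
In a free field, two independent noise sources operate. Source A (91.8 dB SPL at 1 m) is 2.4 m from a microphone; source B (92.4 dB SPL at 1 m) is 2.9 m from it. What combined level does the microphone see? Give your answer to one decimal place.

At the listener: L_A = 91.8 − 20·log₁₀(2.4) = 84.20 dB; L_B = 92.4 − 20·log₁₀(2.9) = 83.15 dB.
Combined: 10·log₁₀(10^(84.20/10)+10^(83.15/10)) = 86.7 dB SPL.

86.7 dB SPL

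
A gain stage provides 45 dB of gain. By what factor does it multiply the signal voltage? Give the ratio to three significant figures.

178

Voltage ratio = 10^(dB/20).
10^(45/20) = 10^(2.250) = 178.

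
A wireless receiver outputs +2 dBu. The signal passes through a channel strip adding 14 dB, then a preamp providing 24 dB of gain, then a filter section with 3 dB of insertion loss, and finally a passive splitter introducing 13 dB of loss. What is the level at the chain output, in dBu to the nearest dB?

Cascaded gains and losses add directly in dB.
+2 + 14 + 24 − 3 − 13 = +24 dBu.

+24 dBu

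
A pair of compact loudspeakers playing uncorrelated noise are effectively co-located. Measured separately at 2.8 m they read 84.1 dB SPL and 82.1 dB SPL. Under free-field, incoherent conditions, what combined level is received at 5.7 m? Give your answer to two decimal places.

80.05 dB SPL

Combined at 2.8 m: 10·log₁₀(10^(84.1/10)+10^(82.1/10)) = 86.224 dB SPL.
Then apply −20·log₁₀(5.7/2.8) = -6.174 dB → 80.05 dB SPL.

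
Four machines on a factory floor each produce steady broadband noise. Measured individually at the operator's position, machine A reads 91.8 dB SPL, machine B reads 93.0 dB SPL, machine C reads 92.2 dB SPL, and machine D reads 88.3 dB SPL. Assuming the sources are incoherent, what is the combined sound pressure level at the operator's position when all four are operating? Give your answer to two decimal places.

97.67 dB SPL

Incoherent sources sum as intensities:
L_total = 10·log₁₀(10^(91.8/10) + 10^(93.0/10) + 10^(92.2/10) + 10^(88.3/10)) = 10·log₁₀(5844000000) = 97.67 dB SPL.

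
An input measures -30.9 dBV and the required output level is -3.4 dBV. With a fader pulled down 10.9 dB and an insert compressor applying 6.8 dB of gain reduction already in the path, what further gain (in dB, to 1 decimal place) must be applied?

45.2 dB

The required make-up gain is the shortfall in the dB sum.
G = -3.4 − (-30.9) + 10.9 + 6.8 = 45.2 dB.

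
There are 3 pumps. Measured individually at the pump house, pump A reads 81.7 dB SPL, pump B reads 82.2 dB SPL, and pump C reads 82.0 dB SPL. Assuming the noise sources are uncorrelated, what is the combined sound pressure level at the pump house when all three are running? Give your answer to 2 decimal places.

Incoherent sources sum as intensities:
L_total = 10·log₁₀(10^(81.7/10) + 10^(82.2/10) + 10^(82.0/10)) = 10·log₁₀(472400000) = 86.74 dB SPL.

86.74 dB SPL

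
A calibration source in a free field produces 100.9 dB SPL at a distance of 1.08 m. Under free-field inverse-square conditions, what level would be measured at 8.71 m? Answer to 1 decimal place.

Inverse-square spreading gives ΔL = −20·log₁₀(d₂/d₁).
ΔL = −20·log₁₀(8.71/1.08) = -18.13 dB, so L₂ = 100.9 + (-18.13) = 82.8 dB SPL.

82.8 dB SPL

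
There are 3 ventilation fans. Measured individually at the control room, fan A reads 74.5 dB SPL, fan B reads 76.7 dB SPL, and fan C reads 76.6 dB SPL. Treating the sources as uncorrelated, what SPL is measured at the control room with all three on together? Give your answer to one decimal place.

80.8 dB SPL

Add the sources as powers (linear), then convert back to dB:
L_total = 10·log₁₀(10^(74.5/10) + 10^(76.7/10) + 10^(76.6/10)) = 10·log₁₀(120700000) = 80.8 dB SPL.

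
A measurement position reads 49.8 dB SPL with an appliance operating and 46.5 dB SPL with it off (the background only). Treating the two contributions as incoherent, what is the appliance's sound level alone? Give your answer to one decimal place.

47.1 dB SPL

Background correction is a power subtraction:
L_src = 10·log₁₀(10^(49.8/10) − 10^(46.5/10)) = 10·log₁₀(50830) = 47.1 dB SPL.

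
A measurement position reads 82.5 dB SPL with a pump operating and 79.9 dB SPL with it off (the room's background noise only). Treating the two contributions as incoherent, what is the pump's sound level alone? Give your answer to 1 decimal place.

79.0 dB SPL

Remove the background by subtracting linear intensities:
L_src = 10·log₁₀(10^(82.5/10) − 10^(79.9/10)) = 10·log₁₀(80100000) = 79.0 dB SPL.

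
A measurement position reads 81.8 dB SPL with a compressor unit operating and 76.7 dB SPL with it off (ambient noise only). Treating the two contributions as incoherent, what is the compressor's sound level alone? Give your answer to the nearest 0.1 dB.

Subtract intensities: L_src = 10·log₁₀(10^(L_total/10) − 10^(L_bg/10)).
L_src = 10·log₁₀(10^(81.8/10) − 10^(76.7/10)) = 10·log₁₀(104600000) = 80.2 dB SPL.

80.2 dB SPL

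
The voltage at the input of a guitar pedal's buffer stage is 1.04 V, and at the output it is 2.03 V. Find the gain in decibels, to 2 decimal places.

Voltage ratio → dB uses the 20·log₁₀ form:
20·log₁₀(2.03/1.04) = 20·log₁₀(1.952) = 5.81 dB.

5.81 dB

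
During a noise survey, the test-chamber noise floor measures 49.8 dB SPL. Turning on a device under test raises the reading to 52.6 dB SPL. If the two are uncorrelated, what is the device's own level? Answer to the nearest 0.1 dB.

Remove the background by subtracting linear intensities:
L_src = 10·log₁₀(10^(52.6/10) − 10^(49.8/10)) = 10·log₁₀(86470) = 49.4 dB SPL.

49.4 dB SPL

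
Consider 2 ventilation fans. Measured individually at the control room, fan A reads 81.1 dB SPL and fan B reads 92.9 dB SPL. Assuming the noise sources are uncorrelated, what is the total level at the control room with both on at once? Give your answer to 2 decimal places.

93.18 dB SPL

Uncorrelated sources add in intensity (power), not in dB.
L_total = 10·log₁₀(10^(81.1/10) + 10^(92.9/10)) = 10·log₁₀(2079000000) = 93.18 dB SPL.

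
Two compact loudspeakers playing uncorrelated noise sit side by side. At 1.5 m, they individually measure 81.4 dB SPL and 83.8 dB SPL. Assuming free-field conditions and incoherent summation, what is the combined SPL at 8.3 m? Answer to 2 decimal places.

Combined at 1.5 m: 10·log₁₀(10^(81.4/10)+10^(83.8/10)) = 85.774 dB SPL.
Then apply −20·log₁₀(8.3/1.5) = -14.860 dB → 70.91 dB SPL.

70.91 dB SPL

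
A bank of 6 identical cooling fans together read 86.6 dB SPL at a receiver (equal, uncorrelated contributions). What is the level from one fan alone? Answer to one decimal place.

78.8 dB SPL

6 equal incoherent sources add 10·log₁₀(6) = 7.78 dB over one source.
L_one = 86.6 − 7.78 = 78.8 dB SPL.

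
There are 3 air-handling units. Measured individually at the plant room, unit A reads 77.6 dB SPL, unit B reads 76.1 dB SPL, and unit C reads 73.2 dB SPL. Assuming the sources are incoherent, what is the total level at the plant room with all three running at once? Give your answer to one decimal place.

80.8 dB SPL

Add the sources as powers (linear), then convert back to dB:
L_total = 10·log₁₀(10^(77.6/10) + 10^(76.1/10) + 10^(73.2/10)) = 10·log₁₀(119200000) = 80.8 dB SPL.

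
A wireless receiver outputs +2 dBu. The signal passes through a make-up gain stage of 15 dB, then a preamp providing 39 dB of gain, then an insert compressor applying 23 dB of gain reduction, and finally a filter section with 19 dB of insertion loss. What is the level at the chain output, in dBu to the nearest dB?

Cascaded gains and losses add directly in dB.
+2 + 15 + 39 − 23 − 19 = +14 dBu.

+14 dBu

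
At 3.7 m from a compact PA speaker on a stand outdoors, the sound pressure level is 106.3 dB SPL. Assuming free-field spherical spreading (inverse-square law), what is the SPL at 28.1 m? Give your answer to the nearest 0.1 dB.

88.7 dB SPL

Inverse-square spreading gives ΔL = −20·log₁₀(d₂/d₁).
ΔL = −20·log₁₀(28.1/3.7) = -17.61 dB, so L₂ = 106.3 + (-17.61) = 88.7 dB SPL.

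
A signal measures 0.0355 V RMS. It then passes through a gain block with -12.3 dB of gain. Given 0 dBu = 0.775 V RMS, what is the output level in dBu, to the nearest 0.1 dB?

Input level: 20·log₁₀(0.0355/0.775) = -26.78 dBu.
Output: -26.78 − 12.3 = -39.1 dBu.

-39.1 dBu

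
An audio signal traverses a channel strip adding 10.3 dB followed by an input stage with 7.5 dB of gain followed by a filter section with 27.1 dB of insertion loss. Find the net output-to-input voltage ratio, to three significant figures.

Net gain = 10.3 + 7.5 + (−27.1) = -9.3 dB.
Voltage ratio = 10^(-9.3/20) = 0.343.

0.343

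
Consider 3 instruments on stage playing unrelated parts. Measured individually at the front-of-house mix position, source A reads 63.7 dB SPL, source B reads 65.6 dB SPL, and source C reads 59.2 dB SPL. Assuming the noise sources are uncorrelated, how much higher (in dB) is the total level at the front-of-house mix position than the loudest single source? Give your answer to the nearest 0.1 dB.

2.7 dB

Add the sources as powers (linear), then convert back to dB:
L_total = 10·log₁₀(10^(63.7/10) + 10^(65.6/10) + 10^(59.2/10)) = 68.33 dB SPL.
Excess over the loudest (65.6 dB): 68.33 − 65.6 = 2.7 dB.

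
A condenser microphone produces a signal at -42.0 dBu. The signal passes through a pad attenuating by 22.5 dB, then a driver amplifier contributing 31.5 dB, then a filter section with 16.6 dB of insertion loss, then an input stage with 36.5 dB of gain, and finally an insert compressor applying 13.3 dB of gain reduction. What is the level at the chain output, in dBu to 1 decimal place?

-26.4 dBu

Gain stages sum in dB:
-42.0 − 22.5 + 31.5 − 16.6 + 36.5 − 13.3 = -26.4 dBu.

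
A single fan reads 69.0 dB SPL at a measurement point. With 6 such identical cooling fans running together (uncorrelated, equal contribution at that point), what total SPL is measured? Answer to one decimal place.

76.8 dB SPL

6 equal incoherent sources raise the level by 10·log₁₀(6) = 7.78 dB.
L_total = 69.0 + 7.78 = 76.8 dB SPL.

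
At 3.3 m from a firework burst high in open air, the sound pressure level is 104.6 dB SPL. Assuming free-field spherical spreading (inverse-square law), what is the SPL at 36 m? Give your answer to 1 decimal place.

83.8 dB SPL

Free-field point source: level drops by 20·log₁₀ of the distance ratio.
ΔL = −20·log₁₀(36/3.3) = -20.76 dB, so L₂ = 104.6 + (-20.76) = 83.8 dB SPL.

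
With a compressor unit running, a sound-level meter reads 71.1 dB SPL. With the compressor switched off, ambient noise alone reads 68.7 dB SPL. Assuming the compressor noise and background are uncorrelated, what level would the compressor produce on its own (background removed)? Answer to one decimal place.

67.4 dB SPL

Subtract intensities: L_src = 10·log₁₀(10^(L_total/10) − 10^(L_bg/10)).
L_src = 10·log₁₀(10^(71.1/10) − 10^(68.7/10)) = 10·log₁₀(5469000) = 67.4 dB SPL.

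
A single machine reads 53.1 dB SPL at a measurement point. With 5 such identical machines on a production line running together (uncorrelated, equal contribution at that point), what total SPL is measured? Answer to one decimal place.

5 equal incoherent sources raise the level by 10·log₁₀(5) = 6.99 dB.
L_total = 53.1 + 6.99 = 60.1 dB SPL.

60.1 dB SPL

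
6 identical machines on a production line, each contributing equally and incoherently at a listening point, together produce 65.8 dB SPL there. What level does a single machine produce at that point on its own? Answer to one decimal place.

58.0 dB SPL

6 equal incoherent sources add 10·log₁₀(6) = 7.78 dB over one source.
L_one = 65.8 − 7.78 = 58.0 dB SPL.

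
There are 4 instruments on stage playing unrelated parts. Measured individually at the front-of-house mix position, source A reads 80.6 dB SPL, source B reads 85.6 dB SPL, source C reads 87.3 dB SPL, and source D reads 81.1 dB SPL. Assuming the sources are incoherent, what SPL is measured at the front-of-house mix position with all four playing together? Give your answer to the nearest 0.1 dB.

Uncorrelated sources add in intensity (power), not in dB.
L_total = 10·log₁₀(10^(80.6/10) + 10^(85.6/10) + 10^(87.3/10) + 10^(81.1/10)) = 10·log₁₀(1144000000) = 90.6 dB SPL.

90.6 dB SPL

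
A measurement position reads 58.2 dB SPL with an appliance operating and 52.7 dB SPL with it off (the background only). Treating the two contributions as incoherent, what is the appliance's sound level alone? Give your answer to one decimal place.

Remove the background by subtracting linear intensities:
L_src = 10·log₁₀(10^(58.2/10) − 10^(52.7/10)) = 10·log₁₀(474500) = 56.8 dB SPL.

56.8 dB SPL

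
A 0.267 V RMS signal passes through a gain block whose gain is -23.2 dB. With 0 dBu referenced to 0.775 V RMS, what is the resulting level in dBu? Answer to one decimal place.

-32.5 dBu

Input level: 20·log₁₀(0.267/0.775) = -9.26 dBu.
Output: -9.26 − 23.2 = -32.5 dBu.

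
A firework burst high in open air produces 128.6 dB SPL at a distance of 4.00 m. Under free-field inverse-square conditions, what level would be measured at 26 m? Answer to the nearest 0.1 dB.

Free-field point source: level drops by 20·log₁₀ of the distance ratio.
ΔL = −20·log₁₀(26/4.00) = -16.26 dB, so L₂ = 128.6 + (-16.26) = 112.3 dB SPL.

112.3 dB SPL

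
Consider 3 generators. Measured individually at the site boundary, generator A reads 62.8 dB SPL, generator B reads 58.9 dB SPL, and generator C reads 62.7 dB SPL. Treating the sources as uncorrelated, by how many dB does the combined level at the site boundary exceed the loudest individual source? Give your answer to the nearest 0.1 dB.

Uncorrelated sources add in intensity (power), not in dB.
L_total = 10·log₁₀(10^(62.8/10) + 10^(58.9/10) + 10^(62.7/10)) = 66.57 dB SPL.
Excess over the loudest (62.8 dB): 66.57 − 62.8 = 3.8 dB.

3.8 dB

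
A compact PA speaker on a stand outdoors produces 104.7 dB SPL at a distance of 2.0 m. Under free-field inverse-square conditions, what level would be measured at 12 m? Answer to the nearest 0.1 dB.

89.1 dB SPL

Inverse-square spreading gives ΔL = −20·log₁₀(d₂/d₁).
ΔL = −20·log₁₀(12/2.0) = -15.56 dB, so L₂ = 104.7 + (-15.56) = 89.1 dB SPL.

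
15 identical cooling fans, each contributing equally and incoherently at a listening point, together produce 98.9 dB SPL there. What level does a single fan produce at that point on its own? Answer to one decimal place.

87.1 dB SPL

15 equal incoherent sources add 10·log₁₀(15) = 11.76 dB over one source.
L_one = 98.9 − 11.76 = 87.1 dB SPL.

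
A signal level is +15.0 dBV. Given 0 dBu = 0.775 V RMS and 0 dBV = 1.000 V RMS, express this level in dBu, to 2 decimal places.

The offset between the scales is 20·log₁₀(0.775/1.000) = −2.214 dB.
So dBu = +15.0 + 2.214 = +17.21 dBu.

+17.21 dBu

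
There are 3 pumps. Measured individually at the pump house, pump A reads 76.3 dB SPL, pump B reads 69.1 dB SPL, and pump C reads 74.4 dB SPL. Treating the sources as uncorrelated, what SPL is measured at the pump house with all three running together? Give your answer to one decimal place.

78.9 dB SPL

Incoherent sources sum as intensities:
L_total = 10·log₁₀(10^(76.3/10) + 10^(69.1/10) + 10^(74.4/10)) = 10·log₁₀(78330000) = 78.9 dB SPL.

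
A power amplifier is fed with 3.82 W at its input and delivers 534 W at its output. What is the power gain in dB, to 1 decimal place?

Power ratio → dB uses the 10·log₁₀ form:
10·log₁₀(534/3.82) = 10·log₁₀(139.8) = 21.5 dB.

21.5 dB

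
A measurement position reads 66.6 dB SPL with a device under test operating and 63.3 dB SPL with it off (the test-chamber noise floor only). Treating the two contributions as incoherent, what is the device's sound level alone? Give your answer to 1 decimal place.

63.9 dB SPL

Background correction is a power subtraction:
L_src = 10·log₁₀(10^(66.6/10) − 10^(63.3/10)) = 10·log₁₀(2433000) = 63.9 dB SPL.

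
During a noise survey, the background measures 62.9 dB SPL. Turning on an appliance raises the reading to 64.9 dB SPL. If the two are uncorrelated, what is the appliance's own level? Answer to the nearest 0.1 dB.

Background correction is a power subtraction:
L_src = 10·log₁₀(10^(64.9/10) − 10^(62.9/10)) = 10·log₁₀(1140000) = 60.6 dB SPL.

60.6 dB SPL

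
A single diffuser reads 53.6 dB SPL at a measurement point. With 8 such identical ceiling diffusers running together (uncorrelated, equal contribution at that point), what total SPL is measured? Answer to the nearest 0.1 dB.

8 equal incoherent sources raise the level by 10·log₁₀(8) = 9.03 dB.
L_total = 53.6 + 9.03 = 62.6 dB SPL.

62.6 dB SPL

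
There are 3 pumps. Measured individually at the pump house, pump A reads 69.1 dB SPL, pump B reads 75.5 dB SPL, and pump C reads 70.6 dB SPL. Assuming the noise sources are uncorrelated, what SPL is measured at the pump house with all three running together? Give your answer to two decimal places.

77.41 dB SPL

Uncorrelated sources add in intensity (power), not in dB.
L_total = 10·log₁₀(10^(69.1/10) + 10^(75.5/10) + 10^(70.6/10)) = 10·log₁₀(55090000) = 77.41 dB SPL.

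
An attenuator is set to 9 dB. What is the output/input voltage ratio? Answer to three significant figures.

Voltage ratio = 10^(dB/20).
10^(-9/20) = 10^(-0.4500) = 0.355.

0.355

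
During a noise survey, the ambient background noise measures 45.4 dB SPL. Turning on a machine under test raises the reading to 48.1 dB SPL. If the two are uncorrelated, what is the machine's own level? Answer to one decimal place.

Background correction is a power subtraction:
L_src = 10·log₁₀(10^(48.1/10) − 10^(45.4/10)) = 10·log₁₀(29890) = 44.8 dB SPL.

44.8 dB SPL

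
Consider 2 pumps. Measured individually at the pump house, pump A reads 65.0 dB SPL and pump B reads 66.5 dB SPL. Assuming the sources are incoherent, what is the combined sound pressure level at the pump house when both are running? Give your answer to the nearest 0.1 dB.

68.8 dB SPL

Incoherent sources sum as intensities:
L_total = 10·log₁₀(10^(65.0/10) + 10^(66.5/10)) = 10·log₁₀(7629000) = 68.8 dB SPL.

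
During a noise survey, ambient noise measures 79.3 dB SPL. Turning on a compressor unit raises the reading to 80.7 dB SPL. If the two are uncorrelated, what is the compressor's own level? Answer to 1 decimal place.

Background correction is a power subtraction:
L_src = 10·log₁₀(10^(80.7/10) − 10^(79.3/10)) = 10·log₁₀(32380000) = 75.1 dB SPL.

75.1 dB SPL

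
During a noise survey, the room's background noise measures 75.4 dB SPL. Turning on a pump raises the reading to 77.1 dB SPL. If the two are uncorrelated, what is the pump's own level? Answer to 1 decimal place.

Remove the background by subtracting linear intensities:
L_src = 10·log₁₀(10^(77.1/10) − 10^(75.4/10)) = 10·log₁₀(16610000) = 72.2 dB SPL.

72.2 dB SPL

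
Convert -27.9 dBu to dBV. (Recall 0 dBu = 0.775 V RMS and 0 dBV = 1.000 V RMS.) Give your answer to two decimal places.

-30.11 dBV

The offset between the scales is 20·log₁₀(0.775/1.000) = −2.214 dB.
So dBV = -27.9 − 2.214 = -30.11 dBV.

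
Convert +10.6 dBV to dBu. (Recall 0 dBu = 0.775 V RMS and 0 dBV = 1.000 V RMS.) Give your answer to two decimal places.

+12.81 dBu

The offset between the scales is 20·log₁₀(0.775/1.000) = −2.214 dB.
So dBu = +10.6 + 2.214 = +12.81 dBu.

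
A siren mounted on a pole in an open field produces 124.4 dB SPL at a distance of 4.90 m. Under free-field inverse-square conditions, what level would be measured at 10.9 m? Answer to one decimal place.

117.5 dB SPL

For a point source in a free field, ΔL = −20·log₁₀(d₂/d₁).
ΔL = −20·log₁₀(10.9/4.90) = -6.94 dB, so L₂ = 124.4 + (-6.94) = 117.5 dB SPL.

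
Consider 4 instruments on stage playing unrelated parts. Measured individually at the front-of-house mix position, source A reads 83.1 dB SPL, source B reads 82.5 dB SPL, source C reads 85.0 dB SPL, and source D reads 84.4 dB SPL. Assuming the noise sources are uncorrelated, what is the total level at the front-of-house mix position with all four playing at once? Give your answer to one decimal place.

89.9 dB SPL

Uncorrelated sources add in intensity (power), not in dB.
L_total = 10·log₁₀(10^(83.1/10) + 10^(82.5/10) + 10^(85.0/10) + 10^(84.4/10)) = 10·log₁₀(973700000) = 89.9 dB SPL.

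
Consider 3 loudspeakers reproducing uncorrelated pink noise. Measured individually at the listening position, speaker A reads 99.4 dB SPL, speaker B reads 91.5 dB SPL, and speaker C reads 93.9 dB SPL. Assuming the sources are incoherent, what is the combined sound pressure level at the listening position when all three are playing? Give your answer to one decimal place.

Add the sources as powers (linear), then convert back to dB:
L_total = 10·log₁₀(10^(99.4/10) + 10^(91.5/10) + 10^(93.9/10)) = 10·log₁₀(12577000000) = 101.0 dB SPL.

101.0 dB SPL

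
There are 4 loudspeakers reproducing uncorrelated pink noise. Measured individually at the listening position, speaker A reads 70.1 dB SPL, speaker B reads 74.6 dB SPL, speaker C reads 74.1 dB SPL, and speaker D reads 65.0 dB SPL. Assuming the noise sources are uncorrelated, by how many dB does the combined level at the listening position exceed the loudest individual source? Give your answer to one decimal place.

3.7 dB

Add the sources as powers (linear), then convert back to dB:
L_total = 10·log₁₀(10^(70.1/10) + 10^(74.6/10) + 10^(74.1/10) + 10^(65.0/10)) = 78.32 dB SPL.
Excess over the loudest (74.6 dB): 78.32 − 74.6 = 3.7 dB.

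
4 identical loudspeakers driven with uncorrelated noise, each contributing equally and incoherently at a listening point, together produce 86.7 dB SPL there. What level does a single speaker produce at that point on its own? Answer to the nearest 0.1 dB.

80.7 dB SPL

4 equal incoherent sources add 10·log₁₀(4) = 6.02 dB over one source.
L_one = 86.7 − 6.02 = 80.7 dB SPL.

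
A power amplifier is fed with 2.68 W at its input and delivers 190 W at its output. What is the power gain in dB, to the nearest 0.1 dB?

18.5 dB

Power ratio → dB uses the 10·log₁₀ form:
10·log₁₀(190/2.68) = 10·log₁₀(70.90) = 18.5 dB.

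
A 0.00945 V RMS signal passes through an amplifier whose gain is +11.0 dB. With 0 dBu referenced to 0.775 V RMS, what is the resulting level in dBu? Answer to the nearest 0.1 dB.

-27.3 dBu

Input level: 20·log₁₀(0.00945/0.775) = -38.28 dBu.
Output: -38.28 + 11.0 = -27.3 dBu.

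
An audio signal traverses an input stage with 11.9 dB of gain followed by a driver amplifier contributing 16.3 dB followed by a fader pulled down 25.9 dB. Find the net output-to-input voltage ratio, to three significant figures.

1.30

Net gain = 11.9 + 16.3 + (−25.9) = 2.3 dB.
Voltage ratio = 10^(2.3/20) = 1.30.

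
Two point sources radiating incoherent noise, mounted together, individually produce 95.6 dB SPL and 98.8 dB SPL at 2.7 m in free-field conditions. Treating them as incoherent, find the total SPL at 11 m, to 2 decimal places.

Combined at 2.7 m: 10·log₁₀(10^(95.6/10)+10^(98.8/10)) = 100.499 dB SPL.
Then apply −20·log₁₀(11/2.7) = -12.201 dB → 88.30 dB SPL.

88.30 dB SPL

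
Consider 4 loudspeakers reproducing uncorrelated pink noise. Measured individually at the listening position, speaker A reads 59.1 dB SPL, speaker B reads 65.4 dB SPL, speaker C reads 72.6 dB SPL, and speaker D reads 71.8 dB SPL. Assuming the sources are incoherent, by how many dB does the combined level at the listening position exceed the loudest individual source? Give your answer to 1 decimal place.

3.2 dB

Add the sources as powers (linear), then convert back to dB:
L_total = 10·log₁₀(10^(59.1/10) + 10^(65.4/10) + 10^(72.6/10) + 10^(71.8/10)) = 75.75 dB SPL.
Excess over the loudest (72.6 dB): 75.75 − 72.6 = 3.2 dB.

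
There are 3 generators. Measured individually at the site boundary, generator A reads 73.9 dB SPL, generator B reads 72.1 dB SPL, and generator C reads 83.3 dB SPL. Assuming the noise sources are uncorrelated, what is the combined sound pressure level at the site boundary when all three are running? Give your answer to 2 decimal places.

Add the sources as powers (linear), then convert back to dB:
L_total = 10·log₁₀(10^(73.9/10) + 10^(72.1/10) + 10^(83.3/10)) = 10·log₁₀(254600000) = 84.06 dB SPL.

84.06 dB SPL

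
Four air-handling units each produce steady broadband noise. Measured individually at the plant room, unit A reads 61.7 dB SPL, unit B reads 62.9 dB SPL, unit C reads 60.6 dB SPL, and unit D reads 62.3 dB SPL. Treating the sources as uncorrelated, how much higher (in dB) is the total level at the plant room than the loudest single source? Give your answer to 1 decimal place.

5.1 dB

Uncorrelated sources add in intensity (power), not in dB.
L_total = 10·log₁₀(10^(61.7/10) + 10^(62.9/10) + 10^(60.6/10) + 10^(62.3/10)) = 67.98 dB SPL.
Excess over the loudest (62.9 dB): 67.98 − 62.9 = 5.1 dB.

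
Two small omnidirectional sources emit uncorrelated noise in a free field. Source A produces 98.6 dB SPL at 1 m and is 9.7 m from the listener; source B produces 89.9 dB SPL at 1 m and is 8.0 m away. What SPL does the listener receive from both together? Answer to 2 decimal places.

79.65 dB SPL

At the listener: L_A = 98.6 − 20·log₁₀(9.7) = 78.865 dB; L_B = 89.9 − 20·log₁₀(8.0) = 71.838 dB.
Combined: 10·log₁₀(10^(78.865/10)+10^(71.838/10)) = 79.65 dB SPL.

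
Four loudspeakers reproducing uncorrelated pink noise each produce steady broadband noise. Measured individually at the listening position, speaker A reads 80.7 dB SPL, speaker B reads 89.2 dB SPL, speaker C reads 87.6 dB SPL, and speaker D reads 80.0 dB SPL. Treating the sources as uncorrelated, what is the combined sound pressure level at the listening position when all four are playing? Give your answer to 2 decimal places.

92.11 dB SPL

Incoherent sources sum as intensities:
L_total = 10·log₁₀(10^(80.7/10) + 10^(89.2/10) + 10^(87.6/10) + 10^(80.0/10)) = 10·log₁₀(1625000000) = 92.11 dB SPL.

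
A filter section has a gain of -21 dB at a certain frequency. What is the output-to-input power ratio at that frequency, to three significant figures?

Power ratio = 10^(dB/10).
10^(-21/10) = 10^(-2.100) = 0.00794.

0.00794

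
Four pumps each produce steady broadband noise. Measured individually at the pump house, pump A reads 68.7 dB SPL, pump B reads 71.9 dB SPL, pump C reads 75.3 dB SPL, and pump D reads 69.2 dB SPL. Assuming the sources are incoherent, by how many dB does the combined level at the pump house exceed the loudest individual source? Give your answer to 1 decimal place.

2.8 dB

Incoherent sources sum as intensities:
L_total = 10·log₁₀(10^(68.7/10) + 10^(71.9/10) + 10^(75.3/10) + 10^(69.2/10)) = 78.14 dB SPL.
Excess over the loudest (75.3 dB): 78.14 − 75.3 = 2.8 dB.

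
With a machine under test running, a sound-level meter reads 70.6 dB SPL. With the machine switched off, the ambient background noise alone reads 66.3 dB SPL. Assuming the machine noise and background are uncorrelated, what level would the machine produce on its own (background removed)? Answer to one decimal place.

Remove the background by subtracting linear intensities:
L_src = 10·log₁₀(10^(70.6/10) − 10^(66.3/10)) = 10·log₁₀(7216000) = 68.6 dB SPL.

68.6 dB SPL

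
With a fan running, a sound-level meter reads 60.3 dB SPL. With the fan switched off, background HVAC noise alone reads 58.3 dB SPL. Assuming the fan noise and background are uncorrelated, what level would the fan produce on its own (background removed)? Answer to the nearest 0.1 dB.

56.0 dB SPL

Subtract intensities: L_src = 10·log₁₀(10^(L_total/10) − 10^(L_bg/10)).
L_src = 10·log₁₀(10^(60.3/10) − 10^(58.3/10)) = 10·log₁₀(395400) = 56.0 dB SPL.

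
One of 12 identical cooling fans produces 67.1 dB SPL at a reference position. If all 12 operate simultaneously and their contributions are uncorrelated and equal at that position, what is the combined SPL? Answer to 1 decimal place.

12 equal incoherent sources raise the level by 10·log₁₀(12) = 10.79 dB.
L_total = 67.1 + 10.79 = 77.9 dB SPL.

77.9 dB SPL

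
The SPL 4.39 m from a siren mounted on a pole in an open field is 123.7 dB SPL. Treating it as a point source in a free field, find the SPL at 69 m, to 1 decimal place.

99.8 dB SPL

Inverse-square spreading gives ΔL = −20·log₁₀(d₂/d₁).
ΔL = −20·log₁₀(69/4.39) = -23.93 dB, so L₂ = 123.7 + (-23.93) = 99.8 dB SPL.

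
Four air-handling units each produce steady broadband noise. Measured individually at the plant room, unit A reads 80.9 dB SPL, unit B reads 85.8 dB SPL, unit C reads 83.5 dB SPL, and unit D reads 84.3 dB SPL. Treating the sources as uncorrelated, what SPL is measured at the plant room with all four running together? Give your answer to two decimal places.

Incoherent sources sum as intensities:
L_total = 10·log₁₀(10^(80.9/10) + 10^(85.8/10) + 10^(83.5/10) + 10^(84.3/10)) = 10·log₁₀(996200000) = 89.98 dB SPL.

89.98 dB SPL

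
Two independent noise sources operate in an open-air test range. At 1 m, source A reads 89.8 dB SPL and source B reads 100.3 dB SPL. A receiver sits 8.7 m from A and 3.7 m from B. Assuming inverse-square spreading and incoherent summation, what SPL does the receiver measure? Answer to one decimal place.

89.0 dB SPL

At the listener: L_A = 89.8 − 20·log₁₀(8.7) = 71.01 dB; L_B = 100.3 − 20·log₁₀(3.7) = 88.94 dB.
Combined: 10·log₁₀(10^(71.01/10)+10^(88.94/10)) = 89.0 dB SPL.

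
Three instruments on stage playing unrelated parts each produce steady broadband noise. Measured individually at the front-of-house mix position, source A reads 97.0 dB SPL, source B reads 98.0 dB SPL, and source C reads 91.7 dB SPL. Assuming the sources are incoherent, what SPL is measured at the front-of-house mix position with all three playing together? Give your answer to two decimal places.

Uncorrelated sources add in intensity (power), not in dB.
L_total = 10·log₁₀(10^(97.0/10) + 10^(98.0/10) + 10^(91.7/10)) = 10·log₁₀(12801000000) = 101.07 dB SPL.

101.07 dB SPL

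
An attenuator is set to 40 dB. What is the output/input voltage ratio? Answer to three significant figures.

Voltage ratio = 10^(dB/20).
10^(-40/20) = 10^(-2.000) = 0.0100.

0.0100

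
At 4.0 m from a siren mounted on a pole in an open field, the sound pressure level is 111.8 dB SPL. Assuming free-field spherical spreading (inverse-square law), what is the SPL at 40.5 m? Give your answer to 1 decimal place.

For a point source in a free field, ΔL = −20·log₁₀(d₂/d₁).
ΔL = −20·log₁₀(40.5/4.0) = -20.11 dB, so L₂ = 111.8 + (-20.11) = 91.7 dB SPL.

91.7 dB SPL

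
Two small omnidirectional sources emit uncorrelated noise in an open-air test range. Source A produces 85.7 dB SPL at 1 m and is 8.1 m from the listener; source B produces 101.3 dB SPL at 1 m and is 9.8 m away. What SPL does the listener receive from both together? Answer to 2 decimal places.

At the listener: L_A = 85.7 − 20·log₁₀(8.1) = 67.530 dB; L_B = 101.3 − 20·log₁₀(9.8) = 81.475 dB.
Combined: 10·log₁₀(10^(67.530/10)+10^(81.475/10)) = 81.65 dB SPL.

81.65 dB SPL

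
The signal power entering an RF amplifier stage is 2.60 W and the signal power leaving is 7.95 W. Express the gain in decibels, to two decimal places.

Power is a power quantity, so gain = 10·log₁₀(P_out/P_in).
10·log₁₀(7.95/2.60) = 10·log₁₀(3.058) = 4.85 dB.

4.85 dB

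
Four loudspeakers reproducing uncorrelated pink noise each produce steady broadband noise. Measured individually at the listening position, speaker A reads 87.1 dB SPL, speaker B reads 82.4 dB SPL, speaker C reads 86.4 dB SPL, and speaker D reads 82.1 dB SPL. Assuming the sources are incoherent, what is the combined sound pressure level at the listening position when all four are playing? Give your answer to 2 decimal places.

Incoherent sources sum as intensities:
L_total = 10·log₁₀(10^(87.1/10) + 10^(82.4/10) + 10^(86.4/10) + 10^(82.1/10)) = 10·log₁₀(1285000000) = 91.09 dB SPL.

91.09 dB SPL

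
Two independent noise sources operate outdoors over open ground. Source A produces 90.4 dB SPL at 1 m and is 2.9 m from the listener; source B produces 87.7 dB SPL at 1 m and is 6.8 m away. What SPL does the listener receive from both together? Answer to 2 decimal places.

At the listener: L_A = 90.4 − 20·log₁₀(2.9) = 81.152 dB; L_B = 87.7 − 20·log₁₀(6.8) = 71.050 dB.
Combined: 10·log₁₀(10^(81.152/10)+10^(71.050/10)) = 81.56 dB SPL.

81.56 dB SPL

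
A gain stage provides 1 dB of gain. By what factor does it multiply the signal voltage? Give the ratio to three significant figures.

1.12

Voltage ratio = 10^(dB/20).
10^(1/20) = 10^(0.05000) = 1.12.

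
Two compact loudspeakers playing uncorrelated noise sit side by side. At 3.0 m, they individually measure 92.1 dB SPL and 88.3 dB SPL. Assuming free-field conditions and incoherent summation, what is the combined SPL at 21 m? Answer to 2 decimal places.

Combined at 3.0 m: 10·log₁₀(10^(92.1/10)+10^(88.3/10)) = 93.613 dB SPL.
Then apply −20·log₁₀(21/3.0) = -16.902 dB → 76.71 dB SPL.

76.71 dB SPL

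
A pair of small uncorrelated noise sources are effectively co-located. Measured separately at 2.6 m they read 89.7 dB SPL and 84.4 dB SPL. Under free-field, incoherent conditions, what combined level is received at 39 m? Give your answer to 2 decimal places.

67.30 dB SPL

Combined at 2.6 m: 10·log₁₀(10^(89.7/10)+10^(84.4/10)) = 90.823 dB SPL.
Then apply −20·log₁₀(39/2.6) = -23.522 dB → 67.30 dB SPL.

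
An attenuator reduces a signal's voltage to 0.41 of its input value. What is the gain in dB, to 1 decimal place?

-7.7 dB

Voltage is an amplitude quantity, so gain = 20·log₁₀(V_out/V_in).
20·log₁₀(0.41) = -7.7 dB.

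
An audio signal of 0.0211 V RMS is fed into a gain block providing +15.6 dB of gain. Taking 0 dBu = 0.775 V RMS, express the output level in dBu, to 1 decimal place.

Input level: 20·log₁₀(0.0211/0.775) = -31.30 dBu.
Output: -31.30 + 15.6 = -15.7 dBu.

-15.7 dBu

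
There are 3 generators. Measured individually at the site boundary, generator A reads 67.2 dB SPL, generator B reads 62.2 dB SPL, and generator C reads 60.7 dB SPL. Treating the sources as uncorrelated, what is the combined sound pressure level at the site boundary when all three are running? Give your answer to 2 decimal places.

Incoherent sources sum as intensities:
L_total = 10·log₁₀(10^(67.2/10) + 10^(62.2/10) + 10^(60.7/10)) = 10·log₁₀(8083000) = 69.08 dB SPL.

69.08 dB SPL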